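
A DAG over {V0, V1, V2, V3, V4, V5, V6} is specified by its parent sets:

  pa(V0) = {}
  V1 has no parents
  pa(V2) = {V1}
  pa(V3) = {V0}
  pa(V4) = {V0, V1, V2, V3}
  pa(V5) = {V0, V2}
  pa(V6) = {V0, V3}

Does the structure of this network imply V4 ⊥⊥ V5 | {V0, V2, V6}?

We examine all 5 paths between V4 and V5:
Path 1: V4 ← V3 ← V0 → V5
  V0 is a fork here and V0 is conditioned on, so the path is blocked at V0.
Path 2: V4 ← V3 → V6 ← V0 → V5
  V0 is a fork here and V0 is conditioned on, so the path is blocked at V0.
Path 3: V4 ← V2 → V5
  V2 is a fork here and V2 is conditioned on, so the path is blocked at V2.
Path 4: V4 ← V1 → V2 → V5
  V2 is a chain here and V2 is conditioned on, so the path is blocked at V2.
Path 5: V4 ← V0 → V5
  V0 is a fork here and V0 is conditioned on, so the path is blocked at V0.
Since every path is blocked, d-separation holds.

Yes — V4 and V5 are d-separated given {V0, V2, V6}.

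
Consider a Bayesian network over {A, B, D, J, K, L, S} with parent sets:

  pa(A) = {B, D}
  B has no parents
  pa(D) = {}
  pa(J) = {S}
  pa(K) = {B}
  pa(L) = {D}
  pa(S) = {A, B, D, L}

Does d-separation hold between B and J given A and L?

No

Enumerating the 4 paths from B to J and testing each for blocking by {A, L}:
  1. B → A → S → J — A:chain[blocks]; S:chain[open] ⇒ blocked
  2. B → A ← D → S → J — A:collider[open]; D:fork[open]; S:chain[open] ⇒ active
  3. B → A ← D → L → S → J — A:collider[open]; D:fork[open]; L:chain[blocks]; S:chain[open] ⇒ blocked
  4. B → S → J — S:chain[open] ⇒ active
Since the path B → A ← D → S → J is active, B and J are not d-separated given {A, L}.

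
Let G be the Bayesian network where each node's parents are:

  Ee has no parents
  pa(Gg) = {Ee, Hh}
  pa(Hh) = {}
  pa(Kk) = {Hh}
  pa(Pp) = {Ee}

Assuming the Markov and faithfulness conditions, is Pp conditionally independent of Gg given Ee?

The only undirected path from Pp to Gg is:
  1. Pp ← Ee → Gg — Ee:fork[blocks] ⇒ blocked
Since every path is blocked, d-separation holds.

Yes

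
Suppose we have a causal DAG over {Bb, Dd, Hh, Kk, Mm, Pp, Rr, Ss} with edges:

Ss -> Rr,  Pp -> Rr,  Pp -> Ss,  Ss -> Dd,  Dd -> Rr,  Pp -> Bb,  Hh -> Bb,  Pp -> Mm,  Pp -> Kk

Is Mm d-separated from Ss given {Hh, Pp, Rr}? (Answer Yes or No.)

We examine all 3 paths between Mm and Ss:
Path 1: Mm ← Pp → Rr ← Dd ← Ss
  Pp is a fork here and Pp is conditioned on, so the path is blocked at Pp.
Path 2: Mm ← Pp → Rr ← Ss
  Pp is a fork here and Pp is conditioned on, so the path is blocked at Pp.
Path 3: Mm ← Pp → Ss
  Pp is a fork here and Pp is conditioned on, so the path is blocked at Pp.
All paths are blocked; Mm ⊥ Ss | {Hh, Pp, Rr} holds.

Yes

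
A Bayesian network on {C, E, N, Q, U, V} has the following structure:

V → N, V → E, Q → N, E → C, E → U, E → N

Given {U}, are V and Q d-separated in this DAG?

2 paths connect V and Q; each must be blocked for d-separation to hold:
Path 1: V → N ← Q
  N is a collider here and neither N nor any of its descendants is conditioned on, so the collider stays closed — the path is blocked at N.
Path 2: V → E → N ← Q
  N is a collider here and neither N nor any of its descendants is conditioned on, so the collider stays closed — the path is blocked at N.
Since every path is blocked, d-separation holds.

Yes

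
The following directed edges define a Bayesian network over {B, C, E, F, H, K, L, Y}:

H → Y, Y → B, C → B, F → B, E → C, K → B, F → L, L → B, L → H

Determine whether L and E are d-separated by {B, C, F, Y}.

Yes

We examine all 3 paths between L and E:
Path 1: L → B ← C ← E
  C is a chain here and C is conditioned on, so the path is blocked at C.
Path 2: L ← F → B ← C ← E
  F is a fork here and F is conditioned on, so the path is blocked at F.
Path 3: L → H → Y → B ← C ← E
  Y is a chain here and Y is conditioned on, so the path is blocked at Y.
All paths are blocked; L ⊥ E | {B, C, F, Y} holds.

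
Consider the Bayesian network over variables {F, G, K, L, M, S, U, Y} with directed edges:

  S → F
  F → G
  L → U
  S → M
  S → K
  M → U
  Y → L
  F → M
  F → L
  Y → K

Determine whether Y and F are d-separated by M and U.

There are 6 undirected paths between Y and F; checking each against the conditioning set {M, U}:
Path 1: Y → K ← S → F
  K is a collider here and neither K nor any of its descendants is conditioned on, so the collider stays closed — the path is blocked at K.
Path 2: Y → K ← S → M ← F
  K is a collider here and neither K nor any of its descendants is conditioned on, so the collider stays closed — the path is blocked at K.
Path 3: Y → K ← S → M → U ← L ← F
  K is a collider here and neither K nor any of its descendants is conditioned on, so the collider stays closed — the path is blocked at K.
Path 4: Y → L ← F
  L is a collider and its descendant U is conditioned on, which opens it — no node blocks this path, so it is active.
Path 5: Y → L → U ← M ← F
  M is a chain here and M is conditioned on, so the path is blocked at M.
Path 6: Y → L → U ← M ← S → F
  M is a chain here and M is conditioned on, so the path is blocked at M.
Because an active path exists, Y and F are not d-separated.

No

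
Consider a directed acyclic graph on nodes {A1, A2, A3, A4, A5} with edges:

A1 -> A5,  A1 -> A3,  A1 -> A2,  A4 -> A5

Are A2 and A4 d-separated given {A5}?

No

The only undirected path from A2 to A4 is:
Path 1: A2 ← A1 → A5 ← A4
  A1 is a fork and A1 is not conditioned on; A5 is a collider and A5 is conditioned on, which opens it — no node blocks this path, so it is active.
At least one path is unblocked, so d-separation fails.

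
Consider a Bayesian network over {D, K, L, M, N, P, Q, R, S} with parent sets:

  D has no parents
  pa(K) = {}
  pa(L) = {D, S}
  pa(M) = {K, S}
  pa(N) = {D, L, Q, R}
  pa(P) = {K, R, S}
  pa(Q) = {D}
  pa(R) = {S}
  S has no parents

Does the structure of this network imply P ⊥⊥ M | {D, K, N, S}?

Yes

There are 6 undirected paths between P and M; checking each against the conditioning set {D, K, N, S}:
Path 1: P ← K → M
  K is a fork here and K is conditioned on, so the path is blocked at K.
Path 2: P ← R ← S → M
  S is a fork here and S is conditioned on, so the path is blocked at S.
Path 3: P ← R → N ← Q ← D → L ← S → M
  D is a fork here and D is conditioned on, so the path is blocked at D.
Path 4: P ← R → N ← L ← S → M
  S is a fork here and S is conditioned on, so the path is blocked at S.
Path 5: P ← R → N ← D → L ← S → M
  D is a fork here and D is conditioned on, so the path is blocked at D.
Path 6: P ← S → M
  S is a fork here and S is conditioned on, so the path is blocked at S.
Every path is blocked, so P and M are d-separated given {D, K, N, S}.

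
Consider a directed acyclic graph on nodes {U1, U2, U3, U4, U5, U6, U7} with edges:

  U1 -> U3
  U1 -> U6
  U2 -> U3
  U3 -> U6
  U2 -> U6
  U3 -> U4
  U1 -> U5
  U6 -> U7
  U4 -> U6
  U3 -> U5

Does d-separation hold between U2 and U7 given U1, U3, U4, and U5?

Enumerating the 5 paths from U2 to U7 and testing each for blocking by {U1, U3, U4, U5}:
Path 1: U2 → U3 ← U1 → U6 → U7
  U1 is a fork here and U1 is conditioned on, so the path is blocked at U1.
Path 2: U2 → U3 → U4 → U6 → U7
  U3 is a chain here and U3 is conditioned on, so the path is blocked at U3.
Path 3: U2 → U3 → U6 → U7
  U3 is a chain here and U3 is conditioned on, so the path is blocked at U3.
Path 4: U2 → U3 → U5 ← U1 → U6 → U7
  U3 is a chain here and U3 is conditioned on, so the path is blocked at U3.
Path 5: U2 → U6 → U7
  U6 is a chain and U6 is not conditioned on — no node blocks this path, so it is active.
At least one path is unblocked, so d-separation fails.

No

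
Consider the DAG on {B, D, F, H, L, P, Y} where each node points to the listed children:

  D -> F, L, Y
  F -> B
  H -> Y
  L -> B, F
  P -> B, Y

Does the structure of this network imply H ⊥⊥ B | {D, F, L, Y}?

No — H and B are not d-separated given {D, F, L, Y}.

There are 5 undirected paths between H and B; checking each against the conditioning set {D, F, L, Y}:
  1. H → Y ← D → L → B — Y:collider[open]; D:fork[blocks]; L:chain[blocks] ⇒ blocked
  2. H → Y ← D → L → F → B — Y:collider[open]; D:fork[blocks]; L:chain[blocks]; F:chain[blocks] ⇒ blocked
  3. H → Y ← D → F → B — Y:collider[open]; D:fork[blocks]; F:chain[blocks] ⇒ blocked
  4. H → Y ← D → F ← L → B — Y:collider[open]; D:fork[blocks]; F:collider[open]; L:fork[blocks] ⇒ blocked
  5. H → Y ← P → B — Y:collider[open]; P:fork[open] ⇒ active
Since the path H → Y ← P → B is active, H and B are not d-separated given {D, F, L, Y}.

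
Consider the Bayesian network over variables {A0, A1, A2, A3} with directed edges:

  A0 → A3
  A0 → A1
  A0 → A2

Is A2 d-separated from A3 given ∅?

No

The only undirected path from A2 to A3 is:
  1. A2 ← A0 → A3 — A0:fork[open] ⇒ active
Because an active path exists, A2 and A3 are not d-separated.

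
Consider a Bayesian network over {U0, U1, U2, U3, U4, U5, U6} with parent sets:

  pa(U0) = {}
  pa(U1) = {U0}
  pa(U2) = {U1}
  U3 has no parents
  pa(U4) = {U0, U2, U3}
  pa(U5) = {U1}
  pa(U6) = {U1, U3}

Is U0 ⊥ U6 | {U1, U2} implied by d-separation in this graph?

Yes

Enumerating the 4 paths from U0 to U6 and testing each for blocking by {U1, U2}:
  1. U0 → U4 ← U3 → U6 — U4:collider[blocks]; U3:fork[open] ⇒ blocked
  2. U0 → U4 ← U2 ← U1 → U6 — U4:collider[blocks]; U2:chain[blocks]; U1:fork[blocks] ⇒ blocked
  3. U0 → U1 → U6 — U1:chain[blocks] ⇒ blocked
  4. U0 → U1 → U2 → U4 ← U3 → U6 — U1:chain[blocks]; U2:chain[blocks]; U4:collider[blocks]; U3:fork[open] ⇒ blocked
Since every path is blocked, d-separation holds.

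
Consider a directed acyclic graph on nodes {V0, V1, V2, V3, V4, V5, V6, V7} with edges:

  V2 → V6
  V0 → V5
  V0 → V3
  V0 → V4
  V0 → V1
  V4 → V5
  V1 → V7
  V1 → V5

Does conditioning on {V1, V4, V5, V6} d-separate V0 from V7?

3 paths connect V0 and V7; each must be blocked for d-separation to hold:
Path 1: V0 → V5 ← V1 → V7
  V1 is a fork here and V1 is conditioned on, so the path is blocked at V1.
Path 2: V0 → V4 → V5 ← V1 → V7
  V4 is a chain here and V4 is conditioned on, so the path is blocked at V4.
Path 3: V0 → V1 → V7
  V1 is a chain here and V1 is conditioned on, so the path is blocked at V1.
All paths are blocked; V0 ⊥ V7 | {V1, V4, V5, V6} holds.

Yes — V0 and V7 are d-separated given {V1, V4, V5, V6}.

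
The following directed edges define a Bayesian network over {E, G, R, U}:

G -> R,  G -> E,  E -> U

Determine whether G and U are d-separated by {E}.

Yes — G and U are d-separated given {E}.

Only one path connects G and U:
Path 1: G → E → U
  E is a chain here and E is conditioned on, so the path is blocked at E.
All paths are blocked; G ⊥ U | {E} holds.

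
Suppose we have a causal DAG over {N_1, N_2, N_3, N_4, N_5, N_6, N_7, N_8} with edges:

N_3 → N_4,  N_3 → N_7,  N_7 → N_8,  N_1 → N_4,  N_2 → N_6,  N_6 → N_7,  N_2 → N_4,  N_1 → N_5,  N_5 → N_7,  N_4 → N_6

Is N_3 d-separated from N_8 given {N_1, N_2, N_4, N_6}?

4 paths connect N_3 and N_8; each must be blocked for d-separation to hold:
  1. N_3 → N_4 ← N_2 → N_6 → N_7 → N_8 — N_4:collider[open]; N_2:fork[blocks]; N_6:chain[blocks]; N_7:chain[open] ⇒ blocked
  2. N_3 → N_4 → N_6 → N_7 → N_8 — N_4:chain[blocks]; N_6:chain[blocks]; N_7:chain[open] ⇒ blocked
  3. N_3 → N_4 ← N_1 → N_5 → N_7 → N_8 — N_4:collider[open]; N_1:fork[blocks]; N_5:chain[open]; N_7:chain[open] ⇒ blocked
  4. N_3 → N_7 → N_8 — N_7:chain[open] ⇒ active
Because an active path exists, N_3 and N_8 are not d-separated.

No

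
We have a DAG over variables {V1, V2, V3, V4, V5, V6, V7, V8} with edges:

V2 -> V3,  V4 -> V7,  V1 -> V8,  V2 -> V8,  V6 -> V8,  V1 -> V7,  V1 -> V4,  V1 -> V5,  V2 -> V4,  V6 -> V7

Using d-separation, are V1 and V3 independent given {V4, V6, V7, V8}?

No

Enumerating the 6 paths from V1 to V3 and testing each for blocking by {V4, V6, V7, V8}:
  1. V1 → V4 ← V2 → V3 — V4:collider[open]; V2:fork[open] ⇒ active
  2. V1 → V4 → V7 ← V6 → V8 ← V2 → V3 — V4:chain[blocks]; V7:collider[open]; V6:fork[blocks]; V8:collider[open]; V2:fork[open] ⇒ blocked
  3. V1 → V8 ← V6 → V7 ← V4 ← V2 → V3 — V8:collider[open]; V6:fork[blocks]; V7:collider[open]; V4:chain[blocks]; V2:fork[open] ⇒ blocked
  4. V1 → V8 ← V2 → V3 — V8:collider[open]; V2:fork[open] ⇒ active
  5. V1 → V7 ← V4 ← V2 → V3 — V7:collider[open]; V4:chain[blocks]; V2:fork[open] ⇒ blocked
  6. V1 → V7 ← V6 → V8 ← V2 → V3 — V7:collider[open]; V6:fork[blocks]; V8:collider[open]; V2:fork[open] ⇒ blocked
Since the path V1 → V4 ← V2 → V3 is active, V1 and V3 are not d-separated given {V4, V6, V7, V8}.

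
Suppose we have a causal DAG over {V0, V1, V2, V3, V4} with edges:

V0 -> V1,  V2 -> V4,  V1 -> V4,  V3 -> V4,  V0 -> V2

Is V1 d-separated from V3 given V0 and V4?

Enumerating the 2 paths from V1 to V3 and testing each for blocking by {V0, V4}:
Path 1: V1 ← V0 → V2 → V4 ← V3
  V0 is a fork here and V0 is conditioned on, so the path is blocked at V0.
Path 2: V1 → V4 ← V3
  V4 is a collider and V4 is conditioned on, which opens it — no node blocks this path, so it is active.
Because an active path exists, V1 and V3 are not d-separated.

No — V1 and V3 are not d-separated given {V0, V4}.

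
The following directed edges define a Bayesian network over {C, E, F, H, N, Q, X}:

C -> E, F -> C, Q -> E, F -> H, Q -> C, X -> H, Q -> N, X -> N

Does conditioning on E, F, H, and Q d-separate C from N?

Enumerating the 3 paths from C to N and testing each for blocking by {E, F, H, Q}:
Path 1: C ← F → H ← X → N
  F is a fork here and F is conditioned on, so the path is blocked at F.
Path 2: C ← Q → N
  Q is a fork here and Q is conditioned on, so the path is blocked at Q.
Path 3: C → E ← Q → N
  Q is a fork here and Q is conditioned on, so the path is blocked at Q.
All paths are blocked; C ⊥ N | {E, F, H, Q} holds.

Yes — C and N are d-separated given {E, F, H, Q}.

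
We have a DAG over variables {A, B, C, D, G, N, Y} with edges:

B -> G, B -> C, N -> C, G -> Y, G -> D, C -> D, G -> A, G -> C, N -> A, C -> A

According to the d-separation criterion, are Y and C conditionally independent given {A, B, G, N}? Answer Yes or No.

There are 5 undirected paths between Y and C; checking each against the conditioning set {A, B, G, N}:
  1. Y ← G → C — G:fork[blocks] ⇒ blocked
  2. Y ← G ← B → C — G:chain[blocks]; B:fork[blocks] ⇒ blocked
  3. Y ← G → A ← C — G:fork[blocks]; A:collider[open] ⇒ blocked
  4. Y ← G → A ← N → C — G:fork[blocks]; A:collider[open]; N:fork[blocks] ⇒ blocked
  5. Y ← G → D ← C — G:fork[blocks]; D:collider[blocks] ⇒ blocked
Every path is blocked, so Y and C are d-separated given {A, B, G, N}.

Yes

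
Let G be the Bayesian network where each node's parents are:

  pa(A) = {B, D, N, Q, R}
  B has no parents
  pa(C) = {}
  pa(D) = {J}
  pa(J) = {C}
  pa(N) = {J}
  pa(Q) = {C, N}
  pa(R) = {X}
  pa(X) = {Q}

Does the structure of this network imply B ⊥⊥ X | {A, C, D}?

Enumerating the 6 paths from B to X and testing each for blocking by {A, C, D}:
  1. B → A ← Q → X — A:collider[open]; Q:fork[open] ⇒ active
  2. B → A ← R ← X — A:collider[open]; R:chain[open] ⇒ active
  3. B → A ← D ← J ← C → Q → X — A:collider[open]; D:chain[blocks]; J:chain[open]; C:fork[blocks]; Q:chain[open] ⇒ blocked
  4. B → A ← D ← J → N → Q → X — A:collider[open]; D:chain[blocks]; J:fork[open]; N:chain[open]; Q:chain[open] ⇒ blocked
  5. B → A ← N ← J ← C → Q → X — A:collider[open]; N:chain[open]; J:chain[open]; C:fork[blocks]; Q:chain[open] ⇒ blocked
  6. B → A ← N → Q → X — A:collider[open]; N:fork[open]; Q:chain[open] ⇒ active
At least one path is unblocked, so d-separation fails.

No — B and X are not d-separated given {A, C, D}.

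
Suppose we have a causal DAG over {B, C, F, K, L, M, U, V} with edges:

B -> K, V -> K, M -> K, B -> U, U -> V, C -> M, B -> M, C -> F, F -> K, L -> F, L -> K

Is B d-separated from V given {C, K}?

No

5 paths connect B and V; each must be blocked for d-separation to hold:
  1. B → K ← V — K:collider[open] ⇒ active
  2. B → M → K ← V — M:chain[open]; K:collider[open] ⇒ active
  3. B → M ← C → F → K ← V — M:collider[open]; C:fork[blocks]; F:chain[open]; K:collider[open] ⇒ blocked
  4. B → M ← C → F ← L → K ← V — M:collider[open]; C:fork[blocks]; F:collider[open]; L:fork[open]; K:collider[open] ⇒ blocked
  5. B → U → V — U:chain[open] ⇒ active
Since the path B → K ← V is active, B and V are not d-separated given {C, K}.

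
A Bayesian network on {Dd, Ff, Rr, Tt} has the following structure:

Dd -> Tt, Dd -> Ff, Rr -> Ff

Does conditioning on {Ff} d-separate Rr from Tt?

Only one path connects Rr and Tt:
Path 1: Rr → Ff ← Dd → Tt
  Ff is a collider and Ff is conditioned on, which opens it; Dd is a fork and Dd is not conditioned on — no node blocks this path, so it is active.
Since the path Rr → Ff ← Dd → Tt is active, Rr and Tt are not d-separated given {Ff}.

No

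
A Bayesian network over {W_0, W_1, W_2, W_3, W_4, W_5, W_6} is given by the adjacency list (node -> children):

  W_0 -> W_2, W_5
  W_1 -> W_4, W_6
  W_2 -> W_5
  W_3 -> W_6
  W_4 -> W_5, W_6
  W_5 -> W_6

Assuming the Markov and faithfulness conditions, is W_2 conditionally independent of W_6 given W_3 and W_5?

No

Enumerating the 6 paths from W_2 to W_6 and testing each for blocking by {W_3, W_5}:
Path 1: W_2 → W_5 → W_6
  W_5 is a chain here and W_5 is conditioned on, so the path is blocked at W_5.
Path 2: W_2 → W_5 ← W_4 → W_6
  W_5 is a collider and W_5 is conditioned on, which opens it; W_4 is a fork and W_4 is not conditioned on — no node blocks this path, so it is active.
Path 3: W_2 → W_5 ← W_4 ← W_1 → W_6
  W_5 is a collider and W_5 is conditioned on, which opens it; W_4 is a chain and W_4 is not conditioned on; W_1 is a fork and W_1 is not conditioned on — no node blocks this path, so it is active.
Path 4: W_2 ← W_0 → W_5 → W_6
  W_5 is a chain here and W_5 is conditioned on, so the path is blocked at W_5.
Path 5: W_2 ← W_0 → W_5 ← W_4 → W_6
  W_0 is a fork and W_0 is not conditioned on; W_5 is a collider and W_5 is conditioned on, which opens it; W_4 is a fork and W_4 is not conditioned on — no node blocks this path, so it is active.
Path 6: W_2 ← W_0 → W_5 ← W_4 ← W_1 → W_6
  W_0 is a fork and W_0 is not conditioned on; W_5 is a collider and W_5 is conditioned on, which opens it; W_4 is a chain and W_4 is not conditioned on; W_1 is a fork and W_1 is not conditioned on — no node blocks this path, so it is active.
At least one path is unblocked, so d-separation fails.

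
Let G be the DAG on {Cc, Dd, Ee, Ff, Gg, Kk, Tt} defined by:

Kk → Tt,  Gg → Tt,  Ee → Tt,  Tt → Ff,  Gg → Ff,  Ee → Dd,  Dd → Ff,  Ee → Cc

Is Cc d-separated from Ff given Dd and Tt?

There are 3 undirected paths between Cc and Ff; checking each against the conditioning set {Dd, Tt}:
  1. Cc ← Ee → Dd → Ff — Ee:fork[open]; Dd:chain[blocks] ⇒ blocked
  2. Cc ← Ee → Tt → Ff — Ee:fork[open]; Tt:chain[blocks] ⇒ blocked
  3. Cc ← Ee → Tt ← Gg → Ff — Ee:fork[open]; Tt:collider[open]; Gg:fork[open] ⇒ active
Since the path Cc ← Ee → Tt ← Gg → Ff is active, Cc and Ff are not d-separated given {Dd, Tt}.

No — Cc and Ff are not d-separated given {Dd, Tt}.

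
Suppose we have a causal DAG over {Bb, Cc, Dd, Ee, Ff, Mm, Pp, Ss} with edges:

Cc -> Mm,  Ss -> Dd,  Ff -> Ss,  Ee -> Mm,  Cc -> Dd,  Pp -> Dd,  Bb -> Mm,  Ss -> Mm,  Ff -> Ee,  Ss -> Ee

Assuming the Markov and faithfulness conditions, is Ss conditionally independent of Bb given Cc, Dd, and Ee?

Yes

There are 4 undirected paths between Ss and Bb; checking each against the conditioning set {Cc, Dd, Ee}:
Path 1: Ss → Dd ← Cc → Mm ← Bb
  Cc is a fork here and Cc is conditioned on, so the path is blocked at Cc.
Path 2: Ss → Ee → Mm ← Bb
  Ee is a chain here and Ee is conditioned on, so the path is blocked at Ee.
Path 3: Ss → Mm ← Bb
  Mm is a collider here and neither Mm nor any of its descendants is conditioned on, so the collider stays closed — the path is blocked at Mm.
Path 4: Ss ← Ff → Ee → Mm ← Bb
  Ee is a chain here and Ee is conditioned on, so the path is blocked at Ee.
Every path is blocked, so Ss and Bb are d-separated given {Cc, Dd, Ee}.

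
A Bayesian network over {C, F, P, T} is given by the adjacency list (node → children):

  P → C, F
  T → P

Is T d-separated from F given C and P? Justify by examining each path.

Yes

Only one path connects T and F:
Path 1: T → P → F
  P is a chain here and P is conditioned on, so the path is blocked at P.
All paths are blocked; T ⊥ F | {C, P} holds.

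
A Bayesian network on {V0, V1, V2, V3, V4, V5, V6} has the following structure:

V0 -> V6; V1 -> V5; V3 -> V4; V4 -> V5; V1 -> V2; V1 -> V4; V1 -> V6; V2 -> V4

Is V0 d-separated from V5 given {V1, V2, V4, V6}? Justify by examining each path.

Yes — V0 and V5 are d-separated given {V1, V2, V4, V6}.

There are 3 undirected paths between V0 and V5; checking each against the conditioning set {V1, V2, V4, V6}:
Path 1: V0 → V6 ← V1 → V4 → V5
  V1 is a fork here and V1 is conditioned on, so the path is blocked at V1.
Path 2: V0 → V6 ← V1 → V5
  V1 is a fork here and V1 is conditioned on, so the path is blocked at V1.
Path 3: V0 → V6 ← V1 → V2 → V4 → V5
  V1 is a fork here and V1 is conditioned on, so the path is blocked at V1.
All paths are blocked; V0 ⊥ V5 | {V1, V2, V4, V6} holds.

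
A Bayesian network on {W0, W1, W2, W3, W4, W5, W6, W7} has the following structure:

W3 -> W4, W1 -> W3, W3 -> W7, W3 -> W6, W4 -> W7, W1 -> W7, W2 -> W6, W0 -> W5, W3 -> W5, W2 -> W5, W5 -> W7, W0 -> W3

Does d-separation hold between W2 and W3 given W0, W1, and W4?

We examine all 6 paths between W2 and W3:
  1. W2 → W5 ← W0 → W3 — W5:collider[blocks]; W0:fork[blocks] ⇒ blocked
  2. W2 → W5 → W7 ← W1 → W3 — W5:chain[open]; W7:collider[blocks]; W1:fork[blocks] ⇒ blocked
  3. W2 → W5 → W7 ← W3 — W5:chain[open]; W7:collider[blocks] ⇒ blocked
  4. W2 → W5 → W7 ← W4 ← W3 — W5:chain[open]; W7:collider[blocks]; W4:chain[blocks] ⇒ blocked
  5. W2 → W5 ← W3 — W5:collider[blocks] ⇒ blocked
  6. W2 → W6 ← W3 — W6:collider[blocks] ⇒ blocked
Every path is blocked, so W2 and W3 are d-separated given {W0, W1, W4}.

Yes — W2 and W3 are d-separated given {W0, W1, W4}.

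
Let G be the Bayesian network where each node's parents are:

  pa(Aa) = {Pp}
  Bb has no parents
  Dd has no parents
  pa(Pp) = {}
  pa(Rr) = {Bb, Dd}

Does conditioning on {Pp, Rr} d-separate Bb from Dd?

No — Bb and Dd are not d-separated given {Pp, Rr}.

The only undirected path from Bb to Dd is:
Path 1: Bb → Rr ← Dd
  Rr is a collider and Rr is conditioned on, which opens it — no node blocks this path, so it is active.
At least one path is unblocked, so d-separation fails.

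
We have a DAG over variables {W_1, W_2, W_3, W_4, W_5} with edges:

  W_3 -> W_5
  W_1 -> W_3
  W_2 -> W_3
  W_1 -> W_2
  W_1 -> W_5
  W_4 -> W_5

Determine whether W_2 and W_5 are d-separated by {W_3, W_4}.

There are 4 undirected paths between W_2 and W_5; checking each against the conditioning set {W_3, W_4}:
  1. W_2 → W_3 ← W_1 → W_5 — W_3:collider[open]; W_1:fork[open] ⇒ active
  2. W_2 → W_3 → W_5 — W_3:chain[blocks] ⇒ blocked
  3. W_2 ← W_1 → W_3 → W_5 — W_1:fork[open]; W_3:chain[blocks] ⇒ blocked
  4. W_2 ← W_1 → W_5 — W_1:fork[open] ⇒ active
Since the path W_2 → W_3 ← W_1 → W_5 is active, W_2 and W_5 are not d-separated given {W_3, W_4}.

No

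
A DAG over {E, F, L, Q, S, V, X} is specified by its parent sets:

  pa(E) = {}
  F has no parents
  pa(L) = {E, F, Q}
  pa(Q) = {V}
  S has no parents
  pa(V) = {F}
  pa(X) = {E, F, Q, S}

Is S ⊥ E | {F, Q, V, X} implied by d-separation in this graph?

No

5 paths connect S and E; each must be blocked for d-separation to hold:
  1. S → X ← Q → L ← E — X:collider[open]; Q:fork[blocks]; L:collider[blocks] ⇒ blocked
  2. S → X ← Q ← V ← F → L ← E — X:collider[open]; Q:chain[blocks]; V:chain[blocks]; F:fork[blocks]; L:collider[blocks] ⇒ blocked
  3. S → X ← F → L ← E — X:collider[open]; F:fork[blocks]; L:collider[blocks] ⇒ blocked
  4. S → X ← F → V → Q → L ← E — X:collider[open]; F:fork[blocks]; V:chain[blocks]; Q:chain[blocks]; L:collider[blocks] ⇒ blocked
  5. S → X ← E — X:collider[open] ⇒ active
Because an active path exists, S and E are not d-separated.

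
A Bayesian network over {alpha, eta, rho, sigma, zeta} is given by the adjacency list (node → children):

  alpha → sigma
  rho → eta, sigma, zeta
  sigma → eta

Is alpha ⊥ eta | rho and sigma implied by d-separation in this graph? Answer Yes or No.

There are 2 undirected paths between alpha and eta; checking each against the conditioning set {rho, sigma}:
Path 1: alpha → sigma → eta
  sigma is a chain here and sigma is conditioned on, so the path is blocked at sigma.
Path 2: alpha → sigma ← rho → eta
  rho is a fork here and rho is conditioned on, so the path is blocked at rho.
Every path is blocked, so alpha and eta are d-separated given {rho, sigma}.

Yes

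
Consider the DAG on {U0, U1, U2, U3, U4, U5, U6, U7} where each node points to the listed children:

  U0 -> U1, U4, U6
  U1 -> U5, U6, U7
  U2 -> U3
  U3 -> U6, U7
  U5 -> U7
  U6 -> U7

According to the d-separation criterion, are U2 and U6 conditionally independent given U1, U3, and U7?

Yes — U2 and U6 are d-separated given {U1, U3, U7}.

Enumerating the 6 paths from U2 to U6 and testing each for blocking by {U1, U3, U7}:
Path 1: U2 → U3 → U7 ← U6
  U3 is a chain here and U3 is conditioned on, so the path is blocked at U3.
Path 2: U2 → U3 → U7 ← U1 → U6
  U3 is a chain here and U3 is conditioned on, so the path is blocked at U3.
Path 3: U2 → U3 → U7 ← U1 ← U0 → U6
  U3 is a chain here and U3 is conditioned on, so the path is blocked at U3.
Path 4: U2 → U3 → U7 ← U5 ← U1 → U6
  U3 is a chain here and U3 is conditioned on, so the path is blocked at U3.
Path 5: U2 → U3 → U7 ← U5 ← U1 ← U0 → U6
  U3 is a chain here and U3 is conditioned on, so the path is blocked at U3.
Path 6: U2 → U3 → U6
  U3 is a chain here and U3 is conditioned on, so the path is blocked at U3.
Since every path is blocked, d-separation holds.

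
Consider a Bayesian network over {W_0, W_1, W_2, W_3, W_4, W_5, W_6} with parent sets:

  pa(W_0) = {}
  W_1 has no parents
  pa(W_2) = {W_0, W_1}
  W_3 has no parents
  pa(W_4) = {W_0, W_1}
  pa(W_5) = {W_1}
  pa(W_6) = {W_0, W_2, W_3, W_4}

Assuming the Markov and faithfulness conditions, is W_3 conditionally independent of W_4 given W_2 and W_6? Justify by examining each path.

We examine all 5 paths between W_3 and W_4:
Path 1: W_3 → W_6 ← W_2 ← W_1 → W_4
  W_2 is a chain here and W_2 is conditioned on, so the path is blocked at W_2.
Path 2: W_3 → W_6 ← W_2 ← W_0 → W_4
  W_2 is a chain here and W_2 is conditioned on, so the path is blocked at W_2.
Path 3: W_3 → W_6 ← W_4
  W_6 is a collider and W_6 is conditioned on, which opens it — no node blocks this path, so it is active.
Path 4: W_3 → W_6 ← W_0 → W_2 ← W_1 → W_4
  W_6 is a collider and W_6 is conditioned on, which opens it; W_0 is a fork and W_0 is not conditioned on; W_2 is a collider and W_2 is conditioned on, which opens it; W_1 is a fork and W_1 is not conditioned on — no node blocks this path, so it is active.
Path 5: W_3 → W_6 ← W_0 → W_4
  W_6 is a collider and W_6 is conditioned on, which opens it; W_0 is a fork and W_0 is not conditioned on — no node blocks this path, so it is active.
Since the path W_3 → W_6 ← W_4 is active, W_3 and W_4 are not d-separated given {W_2, W_6}.

No — W_3 and W_4 are not d-separated given {W_2, W_6}.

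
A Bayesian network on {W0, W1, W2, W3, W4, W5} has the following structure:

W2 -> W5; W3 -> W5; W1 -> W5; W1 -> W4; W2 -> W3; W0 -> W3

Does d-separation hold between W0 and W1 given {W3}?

Yes

Enumerating the 2 paths from W0 to W1 and testing each for blocking by {W3}:
  1. W0 → W3 ← W2 → W5 ← W1 — W3:collider[open]; W2:fork[open]; W5:collider[blocks] ⇒ blocked
  2. W0 → W3 → W5 ← W1 — W3:chain[blocks]; W5:collider[blocks] ⇒ blocked
Since every path is blocked, d-separation holds.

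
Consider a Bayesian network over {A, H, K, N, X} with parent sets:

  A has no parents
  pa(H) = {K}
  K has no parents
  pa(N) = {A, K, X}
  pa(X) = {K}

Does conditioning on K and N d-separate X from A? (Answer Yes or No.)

We examine all 2 paths between X and A:
Path 1: X → N ← A
  N is a collider and N is conditioned on, which opens it — no node blocks this path, so it is active.
Path 2: X ← K → N ← A
  K is a fork here and K is conditioned on, so the path is blocked at K.
At least one path is unblocked, so d-separation fails.

No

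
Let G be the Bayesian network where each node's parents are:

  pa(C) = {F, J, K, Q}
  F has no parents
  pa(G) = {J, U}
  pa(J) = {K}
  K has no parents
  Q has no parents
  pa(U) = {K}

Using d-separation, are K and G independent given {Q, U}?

3 paths connect K and G; each must be blocked for d-separation to hold:
Path 1: K → C ← J → G
  C is a collider here and neither C nor any of its descendants is conditioned on, so the collider stays closed — the path is blocked at C.
Path 2: K → U → G
  U is a chain here and U is conditioned on, so the path is blocked at U.
Path 3: K → J → G
  J is a chain and J is not conditioned on — no node blocks this path, so it is active.
At least one path is unblocked, so d-separation fails.

No — K and G are not d-separated given {Q, U}.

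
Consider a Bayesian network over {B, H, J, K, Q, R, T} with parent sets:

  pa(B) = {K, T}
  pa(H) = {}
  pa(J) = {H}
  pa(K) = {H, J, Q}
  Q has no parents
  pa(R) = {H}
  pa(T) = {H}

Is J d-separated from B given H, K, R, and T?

We examine all 4 paths between J and B:
Path 1: J ← H → T → B
  H is a fork here and H is conditioned on, so the path is blocked at H.
Path 2: J ← H → K → B
  H is a fork here and H is conditioned on, so the path is blocked at H.
Path 3: J → K ← H → T → B
  H is a fork here and H is conditioned on, so the path is blocked at H.
Path 4: J → K → B
  K is a chain here and K is conditioned on, so the path is blocked at K.
All paths are blocked; J ⊥ B | {H, K, R, T} holds.

Yes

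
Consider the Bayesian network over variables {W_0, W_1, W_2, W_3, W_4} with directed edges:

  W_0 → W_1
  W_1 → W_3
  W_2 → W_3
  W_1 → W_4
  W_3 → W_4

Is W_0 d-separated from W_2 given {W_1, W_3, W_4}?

We examine all 2 paths between W_0 and W_2:
  1. W_0 → W_1 → W_3 ← W_2 — W_1:chain[blocks]; W_3:collider[open] ⇒ blocked
  2. W_0 → W_1 → W_4 ← W_3 ← W_2 — W_1:chain[blocks]; W_4:collider[open]; W_3:chain[blocks] ⇒ blocked
All paths are blocked; W_0 ⊥ W_2 | {W_1, W_3, W_4} holds.

Yes — W_0 and W_2 are d-separated given {W_1, W_3, W_4}.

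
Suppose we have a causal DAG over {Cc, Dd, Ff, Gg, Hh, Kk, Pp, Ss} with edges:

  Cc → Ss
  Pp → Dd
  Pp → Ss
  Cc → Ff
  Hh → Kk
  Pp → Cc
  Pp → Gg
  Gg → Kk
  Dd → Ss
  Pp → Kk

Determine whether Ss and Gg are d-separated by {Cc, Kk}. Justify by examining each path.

No — Ss and Gg are not d-separated given {Cc, Kk}.

6 paths connect Ss and Gg; each must be blocked for d-separation to hold:
  1. Ss ← Dd ← Pp → Gg — Dd:chain[open]; Pp:fork[open] ⇒ active
  2. Ss ← Dd ← Pp → Kk ← Gg — Dd:chain[open]; Pp:fork[open]; Kk:collider[open] ⇒ active
  3. Ss ← Cc ← Pp → Gg — Cc:chain[blocks]; Pp:fork[open] ⇒ blocked
  4. Ss ← Cc ← Pp → Kk ← Gg — Cc:chain[blocks]; Pp:fork[open]; Kk:collider[open] ⇒ blocked
  5. Ss ← Pp → Gg — Pp:fork[open] ⇒ active
  6. Ss ← Pp → Kk ← Gg — Pp:fork[open]; Kk:collider[open] ⇒ active
At least one path is unblocked, so d-separation fails.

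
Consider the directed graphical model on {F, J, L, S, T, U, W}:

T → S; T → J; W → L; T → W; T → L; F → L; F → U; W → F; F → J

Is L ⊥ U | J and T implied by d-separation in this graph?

No — L and U are not d-separated given {J, T}.

There are 5 undirected paths between L and U; checking each against the conditioning set {J, T}:
Path 1: L ← F → U
  F is a fork and F is not conditioned on — no node blocks this path, so it is active.
Path 2: L ← W → F → U
  W is a fork and W is not conditioned on; F is a chain and F is not conditioned on — no node blocks this path, so it is active.
Path 3: L ← W ← T → J ← F → U
  T is a fork here and T is conditioned on, so the path is blocked at T.
Path 4: L ← T → J ← F → U
  T is a fork here and T is conditioned on, so the path is blocked at T.
Path 5: L ← T → W → F → U
  T is a fork here and T is conditioned on, so the path is blocked at T.
At least one path is unblocked, so d-separation fails.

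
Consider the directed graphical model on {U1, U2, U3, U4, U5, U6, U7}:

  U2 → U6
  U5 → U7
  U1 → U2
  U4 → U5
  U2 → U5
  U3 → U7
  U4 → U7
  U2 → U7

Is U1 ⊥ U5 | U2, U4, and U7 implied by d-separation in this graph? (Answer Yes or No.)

Yes

We examine all 3 paths between U1 and U5:
  1. U1 → U2 → U7 ← U4 → U5 — U2:chain[blocks]; U7:collider[open]; U4:fork[blocks] ⇒ blocked
  2. U1 → U2 → U7 ← U5 — U2:chain[blocks]; U7:collider[open] ⇒ blocked
  3. U1 → U2 → U5 — U2:chain[blocks] ⇒ blocked
Every path is blocked, so U1 and U5 are d-separated given {U2, U4, U7}.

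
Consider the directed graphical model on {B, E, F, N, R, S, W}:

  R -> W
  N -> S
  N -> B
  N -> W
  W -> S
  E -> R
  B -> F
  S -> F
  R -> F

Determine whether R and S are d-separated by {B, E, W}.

We examine all 6 paths between R and S:
  1. R → W ← N → B → F ← S — W:collider[open]; N:fork[open]; B:chain[blocks]; F:collider[blocks] ⇒ blocked
  2. R → W ← N → S — W:collider[open]; N:fork[open] ⇒ active
  3. R → W → S — W:chain[blocks] ⇒ blocked
  4. R → F ← B ← N → W → S — F:collider[blocks]; B:chain[blocks]; N:fork[open]; W:chain[blocks] ⇒ blocked
  5. R → F ← B ← N → S — F:collider[blocks]; B:chain[blocks]; N:fork[open] ⇒ blocked
  6. R → F ← S — F:collider[blocks] ⇒ blocked
Since the path R → W ← N → S is active, R and S are not d-separated given {B, E, W}.

No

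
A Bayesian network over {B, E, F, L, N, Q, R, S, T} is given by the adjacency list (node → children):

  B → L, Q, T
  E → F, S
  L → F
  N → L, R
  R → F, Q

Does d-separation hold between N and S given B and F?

4 paths connect N and S; each must be blocked for d-separation to hold:
Path 1: N → R → F ← E → S
  R is a chain and R is not conditioned on; F is a collider and F is conditioned on, which opens it; E is a fork and E is not conditioned on — no node blocks this path, so it is active.
Path 2: N → R → Q ← B → L → F ← E → S
  Q is a collider here and neither Q nor any of its descendants is conditioned on, so the collider stays closed — the path is blocked at Q.
Path 3: N → L → F ← E → S
  L is a chain and L is not conditioned on; F is a collider and F is conditioned on, which opens it; E is a fork and E is not conditioned on — no node blocks this path, so it is active.
Path 4: N → L ← B → Q ← R → F ← E → S
  B is a fork here and B is conditioned on, so the path is blocked at B.
At least one path is unblocked, so d-separation fails.

No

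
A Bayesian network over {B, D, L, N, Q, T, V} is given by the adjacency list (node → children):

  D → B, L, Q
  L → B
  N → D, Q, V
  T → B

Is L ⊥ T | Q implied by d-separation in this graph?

Yes

There are 2 undirected paths between L and T; checking each against the conditioning set {Q}:
  1. L → B ← T — B:collider[blocks] ⇒ blocked
  2. L ← D → B ← T — D:fork[open]; B:collider[blocks] ⇒ blocked
Since every path is blocked, d-separation holds.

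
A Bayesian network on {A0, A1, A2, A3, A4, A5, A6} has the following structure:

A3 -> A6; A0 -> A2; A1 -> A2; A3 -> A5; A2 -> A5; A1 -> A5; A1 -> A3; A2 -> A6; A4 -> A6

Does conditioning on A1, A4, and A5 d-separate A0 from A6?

No

There are 5 undirected paths between A0 and A6; checking each against the conditioning set {A1, A4, A5}:
  1. A0 → A2 ← A1 → A5 ← A3 → A6 — A2:collider[open]; A1:fork[blocks]; A5:collider[open]; A3:fork[open] ⇒ blocked
  2. A0 → A2 ← A1 → A3 → A6 — A2:collider[open]; A1:fork[blocks]; A3:chain[open] ⇒ blocked
  3. A0 → A2 → A6 — A2:chain[open] ⇒ active
  4. A0 → A2 → A5 ← A1 → A3 → A6 — A2:chain[open]; A5:collider[open]; A1:fork[blocks]; A3:chain[open] ⇒ blocked
  5. A0 → A2 → A5 ← A3 → A6 — A2:chain[open]; A5:collider[open]; A3:fork[open] ⇒ active
Since the path A0 → A2 → A6 is active, A0 and A6 are not d-separated given {A1, A4, A5}.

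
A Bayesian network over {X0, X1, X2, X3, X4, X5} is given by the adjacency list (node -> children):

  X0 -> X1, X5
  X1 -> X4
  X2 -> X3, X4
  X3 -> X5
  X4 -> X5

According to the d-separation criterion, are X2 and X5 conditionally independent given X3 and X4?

3 paths connect X2 and X5; each must be blocked for d-separation to hold:
Path 1: X2 → X3 → X5
  X3 is a chain here and X3 is conditioned on, so the path is blocked at X3.
Path 2: X2 → X4 → X5
  X4 is a chain here and X4 is conditioned on, so the path is blocked at X4.
Path 3: X2 → X4 ← X1 ← X0 → X5
  X4 is a collider and X4 is conditioned on, which opens it; X1 is a chain and X1 is not conditioned on; X0 is a fork and X0 is not conditioned on — no node blocks this path, so it is active.
At least one path is unblocked, so d-separation fails.

No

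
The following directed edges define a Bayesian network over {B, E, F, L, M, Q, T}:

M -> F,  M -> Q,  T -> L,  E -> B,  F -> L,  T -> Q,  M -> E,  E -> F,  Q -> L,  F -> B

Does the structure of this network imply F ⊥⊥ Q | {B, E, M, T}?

Yes — F and Q are d-separated given {B, E, M, T}.

We examine all 5 paths between F and Q:
Path 1: F ← E ← M → Q
  E is a chain here and E is conditioned on, so the path is blocked at E.
Path 2: F → B ← E ← M → Q
  E is a chain here and E is conditioned on, so the path is blocked at E.
Path 3: F ← M → Q
  M is a fork here and M is conditioned on, so the path is blocked at M.
Path 4: F → L ← T → Q
  L is a collider here and neither L nor any of its descendants is conditioned on, so the collider stays closed — the path is blocked at L.
Path 5: F → L ← Q
  L is a collider here and neither L nor any of its descendants is conditioned on, so the collider stays closed — the path is blocked at L.
Since every path is blocked, d-separation holds.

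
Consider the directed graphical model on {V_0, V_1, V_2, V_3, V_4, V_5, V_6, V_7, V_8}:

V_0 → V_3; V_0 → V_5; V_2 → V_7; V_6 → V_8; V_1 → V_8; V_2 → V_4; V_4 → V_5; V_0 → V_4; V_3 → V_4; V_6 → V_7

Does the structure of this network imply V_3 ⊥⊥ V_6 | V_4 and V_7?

No

We examine all 3 paths between V_3 and V_6:
  1. V_3 → V_4 ← V_2 → V_7 ← V_6 — V_4:collider[open]; V_2:fork[open]; V_7:collider[open] ⇒ active
  2. V_3 ← V_0 → V_4 ← V_2 → V_7 ← V_6 — V_0:fork[open]; V_4:collider[open]; V_2:fork[open]; V_7:collider[open] ⇒ active
  3. V_3 ← V_0 → V_5 ← V_4 ← V_2 → V_7 ← V_6 — V_0:fork[open]; V_5:collider[blocks]; V_4:chain[blocks]; V_2:fork[open]; V_7:collider[open] ⇒ blocked
At least one path is unblocked, so d-separation fails.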